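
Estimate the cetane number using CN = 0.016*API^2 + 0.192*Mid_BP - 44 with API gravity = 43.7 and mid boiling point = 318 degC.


CN = 0.016 * 43.7^2 + 0.192 * 318 - 44
CN = 30.55504 + 61.056 - 44 = 47.61104

47.61104


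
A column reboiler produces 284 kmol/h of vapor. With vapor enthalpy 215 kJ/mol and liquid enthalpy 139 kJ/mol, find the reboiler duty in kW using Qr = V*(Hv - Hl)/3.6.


Qr = 284 * (215 - 139) / 3.6 = 284 * 76 / 3.6 = 5996

5996 kW


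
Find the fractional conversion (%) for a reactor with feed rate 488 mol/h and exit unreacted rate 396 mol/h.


X = (F_in - F_out) / F_in * 100
Moles reacted = 488 - 396 = 92
X = 92 / 488 * 100
= 0.1885 * 100
= 18.85 %

18.85 %


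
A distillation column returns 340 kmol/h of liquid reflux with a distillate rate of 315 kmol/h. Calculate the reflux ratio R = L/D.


Reflux ratio definition: R = L / D (liquid returned / distillate withdrawn)
L = 340 kmol/h, D = 315 kmol/h
R = 340 / 315 = 1.079

1.079


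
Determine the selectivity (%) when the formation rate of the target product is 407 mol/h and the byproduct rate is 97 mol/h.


Selectivity = desired / (desired + undesired) * 100
Total products = 407 + 97 = 504 mol/h
S = 407 / 504 * 100
= 0.8075 * 100
= 80.75 %

80.75 %


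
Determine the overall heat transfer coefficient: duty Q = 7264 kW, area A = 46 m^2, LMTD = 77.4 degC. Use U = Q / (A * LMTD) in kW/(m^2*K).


From Q = U*A*LMTD, U = Q / (A * LMTD)
U = 7264 / (46 * 77.4) = 7264 / 3560.4 = 2.040

2.040 kW/(m^2*K)


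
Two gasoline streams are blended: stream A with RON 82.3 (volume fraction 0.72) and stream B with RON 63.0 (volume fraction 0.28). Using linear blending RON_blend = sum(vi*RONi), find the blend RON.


Linear blending: RON_blend = sum(vi * RONi)
Contribution 1: 0.72 * 82.3 = 59.256
Contribution 2: 0.28 * 63.0 = 17.64
RON_blend = 59.256 + 17.64 = 76.896

76.896


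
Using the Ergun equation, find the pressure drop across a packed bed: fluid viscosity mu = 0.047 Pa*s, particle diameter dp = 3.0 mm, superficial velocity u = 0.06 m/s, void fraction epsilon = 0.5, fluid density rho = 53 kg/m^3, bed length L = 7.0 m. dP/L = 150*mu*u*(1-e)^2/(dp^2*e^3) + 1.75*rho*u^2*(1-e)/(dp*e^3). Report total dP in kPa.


dp = 3.0 mm = 0.003 m
Viscous term = 150*0.047*0.06*(1-0.5)^2 / (0.003^2*0.5^3) = 94000
Inertial term = 1.75*53*0.06^2*(1-0.5) / (0.003*0.5^3) = 445.2
dP/L = 94000 + 445.2 = 94445.2 Pa/m
dP = 94445.2 * 7.0 / 1000 = 661.1 kPa

661.1 kPa


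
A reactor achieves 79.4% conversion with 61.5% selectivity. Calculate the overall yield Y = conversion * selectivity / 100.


Overall yield = conversion (%) * selectivity (%) / 100
Conversion = 79.4%, Selectivity = 61.5%
Y = 79.4 * 61.5 / 100
= 48.831 %

48.831 %


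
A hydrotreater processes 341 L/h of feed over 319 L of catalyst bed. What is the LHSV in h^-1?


LHSV = volumetric feed rate / catalyst volume
= 341 L/h / 319 L
= 1.069 h^-1

1.069 h^-1


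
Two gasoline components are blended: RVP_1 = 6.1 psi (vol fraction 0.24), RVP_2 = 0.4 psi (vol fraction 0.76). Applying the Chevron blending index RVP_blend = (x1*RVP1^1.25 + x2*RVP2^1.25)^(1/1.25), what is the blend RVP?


Chevron index: RVP_blend = (sum xi*RVPi^1.25)^(1/1.25)
RVP^1.25 terms: 0.24 * 6.1^1.25 + 0.76 * 0.4^1.25 = 2.54253
RVP_blend = 2.54253^(1/1.25) = 2.110

2.110 psi


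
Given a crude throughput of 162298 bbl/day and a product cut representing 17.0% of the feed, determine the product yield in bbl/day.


Crude throughput = 162298 bbl/day
Fraction yield = 17.0%
yield = throughput * fraction / 100
yield = 162298 * 17.0 / 100 = 27590.66

27590.66 bbl/day


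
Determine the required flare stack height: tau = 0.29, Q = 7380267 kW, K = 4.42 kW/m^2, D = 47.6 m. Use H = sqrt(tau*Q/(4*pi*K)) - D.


tau*Q/(4*pi*K) = 0.29 * 7380267 / (4 * pi * 4.42) = 38533.5
sqrt(38533.5) = 196.3
H = 196.3 - 47.6 = 148.7

148.7 m


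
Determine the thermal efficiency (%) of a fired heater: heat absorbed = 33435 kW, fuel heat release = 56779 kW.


Furnace efficiency = Q_absorbed / Q_fuel * 100
= 33435 / 56779 * 100 = 58.89

58.89 %


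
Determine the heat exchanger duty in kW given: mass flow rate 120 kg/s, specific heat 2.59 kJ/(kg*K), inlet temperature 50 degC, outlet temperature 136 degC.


Q = m_dot * cp * delta_T
delta_T = 136 - 50 = 86 K
Q = 120 * 2.59 * 86
= 310.8 * 86
= 26728.8 kW

26728.8 kW


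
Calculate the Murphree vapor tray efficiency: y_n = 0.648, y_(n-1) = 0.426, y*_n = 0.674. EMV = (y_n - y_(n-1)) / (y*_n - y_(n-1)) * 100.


Murphree vapor efficiency: EMV = (y_n - y_(n-1)) / (y*_n - y_(n-1)) * 100
EMV = (0.648 - 0.426) / (0.674 - 0.426) * 100 = 0.222 / 0.248 * 100 = 89.52

89.52 %


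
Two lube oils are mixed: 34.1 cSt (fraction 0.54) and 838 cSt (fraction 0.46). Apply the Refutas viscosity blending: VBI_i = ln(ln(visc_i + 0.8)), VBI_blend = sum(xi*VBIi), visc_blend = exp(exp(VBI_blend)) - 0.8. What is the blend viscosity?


Refutas method: VBN_i = 14.534*ln(ln(visc_i + 0.8)) + 10.975, blended linearly by mass fraction; since VBN is linear in VBI_i = ln(ln(visc_i + 0.8)) and the fractions sum to 1, blend VBI directly: visc = exp(exp(VBI_blend)) - 0.8
VBI_1 = ln(ln(34.1 + 0.8)) = 1.26765
VBI_2 = ln(ln(838 + 0.8)) = 1.90687
VBI_blend = 0.54 * 1.26765 + 0.46 * 1.90687 = 1.56169
visc_blend = exp(exp(1.56169)) - 0.8 = 116.8

116.8 cSt


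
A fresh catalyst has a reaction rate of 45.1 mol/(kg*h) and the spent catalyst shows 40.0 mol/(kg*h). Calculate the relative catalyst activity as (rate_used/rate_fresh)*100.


Activity (%) = (rate_used / rate_fresh) * 100
rate_used = 40.0, rate_fresh = 45.1
= (40.0 / 45.1) * 100
= 0.8869 * 100 = 88.69

88.69 %


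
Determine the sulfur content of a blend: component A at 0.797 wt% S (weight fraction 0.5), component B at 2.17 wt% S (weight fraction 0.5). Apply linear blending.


Linear sulfur blending: S_blend = x1*S1 + x2*S2
Contribution 1: 0.5 * 0.797 = 0.3985 wt%
Contribution 2: 0.5 * 2.17 = 1.085 wt%
S_blend = 0.3985 + 1.085 = 1.4835

1.4835 wt%


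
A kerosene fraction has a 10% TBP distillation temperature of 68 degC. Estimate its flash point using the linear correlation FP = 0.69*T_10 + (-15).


FP = 0.69 * 68 + (-15) = 31.92

31.92 degC


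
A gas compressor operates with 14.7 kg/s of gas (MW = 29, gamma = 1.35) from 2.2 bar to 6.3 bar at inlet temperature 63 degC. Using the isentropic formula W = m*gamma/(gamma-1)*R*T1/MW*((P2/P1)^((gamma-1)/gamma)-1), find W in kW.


Isentropic work: W = m*(gamma/(gamma-1))*(R*T1/MW)*((P2/P1)^((gamma-1)/gamma) - 1)
T1 = 63 + 273.15 = 336.15 K
Pressure ratio = 6.3 / 2.2 = 2.86364
Exponent = (1.35 - 1)/1.35 = 0.259259
(P2/P1)^exp - 1 = 2.86364^0.259259 - 1 = 0.313591
W = 14.7 * 1.35 / 0.35 * 8.314 * 336.15 / 29 * 0.313591 = 1714

1714 kW


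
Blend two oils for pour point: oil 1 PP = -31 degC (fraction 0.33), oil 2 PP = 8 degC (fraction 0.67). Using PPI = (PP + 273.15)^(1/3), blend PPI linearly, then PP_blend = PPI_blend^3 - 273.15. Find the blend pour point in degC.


PPI_1 = (-31 + 273.15)^(1/3) = 6.232967
PPI_2 = (8 + 273.15)^(1/3) = 6.551077
PPI_blend = 0.33 * 6.232967 + 0.67 * 6.551077 = 6.446101
PP_blend = 6.446101^3 - 273.15 = 267.8498 - 273.15 = -5.3

-5.3 degC


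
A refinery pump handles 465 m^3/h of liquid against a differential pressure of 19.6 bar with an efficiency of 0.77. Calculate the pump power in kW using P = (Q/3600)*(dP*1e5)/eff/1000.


Q = 465 / 3600 = 0.129167 m^3/s
P = 0.129167 * (19.6 * 1e5) / 0.77 / 1000 = 328.8

328.8 kW


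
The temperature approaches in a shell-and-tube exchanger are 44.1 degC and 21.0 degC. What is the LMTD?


LMTD = (dT1 - dT2) / ln(dT1/dT2)
= (44.1 - 21.0) / ln(44.1 / 21.0) = 23.1 / 0.741937 = 31.13

31.13 degC


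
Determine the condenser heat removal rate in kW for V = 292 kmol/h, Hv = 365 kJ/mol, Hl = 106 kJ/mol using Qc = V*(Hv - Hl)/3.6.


Qc = 292 * (365 - 106) / 3.6 = 292 * 259 / 3.6 = 21010

21010 kW


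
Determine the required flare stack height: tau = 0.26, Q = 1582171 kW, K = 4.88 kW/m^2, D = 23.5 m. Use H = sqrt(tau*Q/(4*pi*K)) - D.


tau*Q/(4*pi*K) = 0.26 * 1582171 / (4 * pi * 4.88) = 6708.06
sqrt(6708.06) = 81.9027
H = 81.9027 - 23.5 = 58.40

58.40 m


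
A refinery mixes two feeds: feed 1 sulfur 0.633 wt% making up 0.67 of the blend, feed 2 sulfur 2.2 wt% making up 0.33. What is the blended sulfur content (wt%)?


Linear sulfur blending: S_blend = x1*S1 + x2*S2
Contribution 1: 0.67 * 0.633 = 0.42411 wt%
Contribution 2: 0.33 * 2.2 = 0.726 wt%
S_blend = 0.42411 + 0.726 = 1.15011

1.15011 wt%


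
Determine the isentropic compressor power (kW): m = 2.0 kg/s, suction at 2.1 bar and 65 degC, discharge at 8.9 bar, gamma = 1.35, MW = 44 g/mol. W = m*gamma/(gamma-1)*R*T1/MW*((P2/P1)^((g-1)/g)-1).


Isentropic work: W = m*(gamma/(gamma-1))*(R*T1/MW)*((P2/P1)^((gamma-1)/gamma) - 1)
T1 = 65 + 273.15 = 338.15 K
Pressure ratio = 8.9 / 2.1 = 4.2381
Exponent = (1.35 - 1)/1.35 = 0.259259
(P2/P1)^exp - 1 = 4.2381^0.259259 - 1 = 0.454118
W = 2.0 * 1.35 / 0.35 * 8.314 * 338.15 / 44 * 0.454118 = 223.8

223.8 kW


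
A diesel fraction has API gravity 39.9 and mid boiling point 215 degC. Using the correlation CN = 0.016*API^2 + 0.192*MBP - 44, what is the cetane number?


CN = 0.016 * 39.9^2 + 0.192 * 215 - 44
CN = 25.47216 + 41.28 - 44 = 22.75216

22.75216


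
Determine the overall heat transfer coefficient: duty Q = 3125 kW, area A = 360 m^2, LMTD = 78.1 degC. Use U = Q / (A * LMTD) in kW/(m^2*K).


From Q = U*A*LMTD, U = Q / (A * LMTD)
U = 3125 / (360 * 78.1) = 3125 / 28116 = 0.1111

0.1111 kW/(m^2*K)


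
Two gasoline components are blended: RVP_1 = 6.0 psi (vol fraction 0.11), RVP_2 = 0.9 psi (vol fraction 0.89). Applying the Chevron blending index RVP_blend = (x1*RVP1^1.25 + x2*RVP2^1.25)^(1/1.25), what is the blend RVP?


Chevron index: RVP_blend = (sum xi*RVPi^1.25)^(1/1.25)
RVP^1.25 terms: 0.11 * 6.0^1.25 + 0.89 * 0.9^1.25 = 1.81313
RVP_blend = 1.81313^(1/1.25) = 1.610

1.610 psi


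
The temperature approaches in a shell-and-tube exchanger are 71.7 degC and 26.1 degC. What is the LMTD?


LMTD = (dT1 - dT2) / ln(dT1/dT2)
= (71.7 - 26.1) / ln(71.7 / 26.1) = 45.6 / 1.01056 = 45.12

45.12 degC


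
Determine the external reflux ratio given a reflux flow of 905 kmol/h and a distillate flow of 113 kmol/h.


Reflux ratio definition: R = L / D (liquid returned / distillate withdrawn)
L = 905 kmol/h, D = 113 kmol/h
R = 905 / 113 = 8.009

8.009


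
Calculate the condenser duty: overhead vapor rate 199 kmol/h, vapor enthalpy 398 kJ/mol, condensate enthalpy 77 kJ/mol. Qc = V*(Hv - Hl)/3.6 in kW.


Qc = 199 * (398 - 77) / 3.6 = 199 * 321 / 3.6 = 17740

17740 kW


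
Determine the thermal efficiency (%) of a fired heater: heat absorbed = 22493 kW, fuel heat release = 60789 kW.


Furnace efficiency = Q_absorbed / Q_fuel * 100
= 22493 / 60789 * 100 = 37.00

37.00 %


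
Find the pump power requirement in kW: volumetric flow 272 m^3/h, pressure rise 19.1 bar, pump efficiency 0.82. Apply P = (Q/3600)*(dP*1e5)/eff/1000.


Q = 272 / 3600 = 0.0755556 m^3/s
P = 0.0755556 * (19.1 * 1e5) / 0.82 / 1000 = 176.0

176.0 kW


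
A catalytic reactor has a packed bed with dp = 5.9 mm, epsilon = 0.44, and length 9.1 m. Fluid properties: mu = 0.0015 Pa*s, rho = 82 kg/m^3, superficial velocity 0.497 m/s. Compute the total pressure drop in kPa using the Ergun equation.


dp = 5.9 mm = 0.0059 m
Viscous term = 150*0.0015*0.497*(1-0.44)^2 / (0.0059^2*0.44^3) = 11826.4
Inertial term = 1.75*82*0.497^2*(1-0.44) / (0.0059*0.44^3) = 39495
dP/L = 11826.4 + 39495 = 51321.4 Pa/m
dP = 51321.4 * 9.1 / 1000 = 467.0 kPa

467.0 kPa


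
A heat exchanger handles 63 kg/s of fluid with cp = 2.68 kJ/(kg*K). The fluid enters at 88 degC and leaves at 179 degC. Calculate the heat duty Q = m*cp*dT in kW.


Q = m_dot * cp * delta_T
delta_T = 179 - 88 = 91 K
Q = 63 * 2.68 * 91
= 168.84 * 91
= 15364.44 kW

15364.44 kW


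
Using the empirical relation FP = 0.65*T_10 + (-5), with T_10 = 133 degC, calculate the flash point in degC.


FP = 0.65 * 133 + (-5) = 81.45

81.45 degC


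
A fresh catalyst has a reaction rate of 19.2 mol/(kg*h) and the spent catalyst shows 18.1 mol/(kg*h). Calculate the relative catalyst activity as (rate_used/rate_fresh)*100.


Activity (%) = (rate_used / rate_fresh) * 100
rate_used = 18.1, rate_fresh = 19.2
= (18.1 / 19.2) * 100
= 0.9427 * 100 = 94.27

94.27 %


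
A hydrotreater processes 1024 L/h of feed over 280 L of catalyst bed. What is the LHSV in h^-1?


LHSV = volumetric feed rate / catalyst volume
= 1024 L/h / 280 L
= 3.657 h^-1

3.657 h^-1


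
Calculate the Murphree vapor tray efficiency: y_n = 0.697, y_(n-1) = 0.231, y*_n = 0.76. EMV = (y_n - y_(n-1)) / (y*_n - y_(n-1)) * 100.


Murphree vapor efficiency: EMV = (y_n - y_(n-1)) / (y*_n - y_(n-1)) * 100
EMV = (0.697 - 0.231) / (0.76 - 0.231) * 100 = 0.466 / 0.529 * 100 = 88.09

88.09 %


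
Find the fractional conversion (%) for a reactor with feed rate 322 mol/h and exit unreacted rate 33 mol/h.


X = (F_in - F_out) / F_in * 100
Moles reacted = 322 - 33 = 289
X = 289 / 322 * 100
= 0.8975 * 100
= 89.75 %

89.75 %


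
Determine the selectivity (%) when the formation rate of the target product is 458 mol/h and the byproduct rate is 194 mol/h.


Selectivity = desired / (desired + undesired) * 100
Total products = 458 + 194 = 652 mol/h
S = 458 / 652 * 100
= 0.7025 * 100
= 70.25 %

70.25 %


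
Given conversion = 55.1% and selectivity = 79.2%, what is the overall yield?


Overall yield = conversion (%) * selectivity (%) / 100
Conversion = 55.1%, Selectivity = 79.2%
Y = 55.1 * 79.2 / 100
= 43.6392 %

43.6392 %


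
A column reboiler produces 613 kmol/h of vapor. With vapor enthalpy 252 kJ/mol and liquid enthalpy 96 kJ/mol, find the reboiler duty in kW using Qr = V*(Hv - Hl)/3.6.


Qr = 613 * (252 - 96) / 3.6 = 613 * 156 / 3.6 = 26560

26560 kW


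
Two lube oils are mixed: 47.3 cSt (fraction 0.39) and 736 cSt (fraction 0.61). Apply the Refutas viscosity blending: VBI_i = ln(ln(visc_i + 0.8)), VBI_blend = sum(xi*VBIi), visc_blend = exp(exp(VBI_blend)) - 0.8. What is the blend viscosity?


Refutas method: VBN_i = 14.534*ln(ln(visc_i + 0.8)) + 10.975, blended linearly by mass fraction; since VBN is linear in VBI_i = ln(ln(visc_i + 0.8)) and the fractions sum to 1, blend VBI directly: visc = exp(exp(VBI_blend)) - 0.8
VBI_1 = ln(ln(47.3 + 0.8)) = 1.3541
VBI_2 = ln(ln(736 + 0.8)) = 1.88742
VBI_blend = 0.39 * 1.3541 + 0.61 * 1.88742 = 1.67943
visc_blend = exp(exp(1.67943)) - 0.8 = 212.5

212.5 cSt


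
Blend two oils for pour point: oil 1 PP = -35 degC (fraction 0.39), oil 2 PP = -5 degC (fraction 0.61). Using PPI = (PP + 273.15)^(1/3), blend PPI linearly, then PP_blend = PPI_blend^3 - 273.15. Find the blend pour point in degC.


PPI_1 = (-35 + 273.15)^(1/3) = 6.198456
PPI_2 = (-5 + 273.15)^(1/3) = 6.448508
PPI_blend = 0.39 * 6.198456 + 0.61 * 6.448508 = 6.350988
PP_blend = 6.350988^3 - 273.15 = 256.1674 - 273.15 = -16.98

-16.98 degC


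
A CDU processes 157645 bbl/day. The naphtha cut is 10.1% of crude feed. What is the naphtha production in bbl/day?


Crude throughput = 157645 bbl/day
Fraction yield = 10.1%
yield = throughput * fraction / 100
yield = 157645 * 10.1 / 100 = 15922.145

15922.145 bbl/day


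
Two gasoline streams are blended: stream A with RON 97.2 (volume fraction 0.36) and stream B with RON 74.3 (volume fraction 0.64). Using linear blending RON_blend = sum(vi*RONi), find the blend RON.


Linear blending: RON_blend = sum(vi * RONi)
Contribution 1: 0.36 * 97.2 = 34.992
Contribution 2: 0.64 * 74.3 = 47.552
RON_blend = 34.992 + 47.552 = 82.544

82.544


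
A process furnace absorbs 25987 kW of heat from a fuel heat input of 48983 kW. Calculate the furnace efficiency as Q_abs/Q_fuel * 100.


Furnace efficiency = Q_absorbed / Q_fuel * 100
= 25987 / 48983 * 100 = 53.05

53.05 %


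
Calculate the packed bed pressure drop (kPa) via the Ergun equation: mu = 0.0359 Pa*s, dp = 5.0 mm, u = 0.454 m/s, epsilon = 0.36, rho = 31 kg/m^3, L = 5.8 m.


dp = 5.0 mm = 0.005 m
Viscous term = 150*0.0359*0.454*(1-0.36)^2 / (0.005^2*0.36^3) = 858527
Inertial term = 1.75*31*0.454^2*(1-0.36) / (0.005*0.36^3) = 30677.1
dP/L = 858527 + 30677.1 = 889204 Pa/m
dP = 889204 * 5.8 / 1000 = 5157 kPa

5157 kPa


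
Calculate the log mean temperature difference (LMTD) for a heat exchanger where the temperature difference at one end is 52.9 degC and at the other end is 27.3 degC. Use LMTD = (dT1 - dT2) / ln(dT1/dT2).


LMTD = (dT1 - dT2) / ln(dT1/dT2)
= (52.9 - 27.3) / ln(52.9 / 27.3) = 25.6 / 0.661517 = 38.70

38.70 degC


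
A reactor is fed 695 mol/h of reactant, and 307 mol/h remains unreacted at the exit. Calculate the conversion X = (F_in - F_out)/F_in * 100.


X = (F_in - F_out) / F_in * 100
Moles reacted = 695 - 307 = 388
X = 388 / 695 * 100
= 0.5583 * 100
= 55.83 %

55.83 %


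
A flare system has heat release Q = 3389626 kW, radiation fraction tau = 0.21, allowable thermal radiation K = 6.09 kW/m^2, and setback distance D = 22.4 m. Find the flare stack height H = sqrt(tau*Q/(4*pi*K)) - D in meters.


tau*Q/(4*pi*K) = 0.21 * 3389626 / (4 * pi * 6.09) = 9301.31
sqrt(9301.31) = 96.4433
H = 96.4433 - 22.4 = 74.04

74.04 m


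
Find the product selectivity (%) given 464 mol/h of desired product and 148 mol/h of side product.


Selectivity = desired / (desired + undesired) * 100
Total products = 464 + 148 = 612 mol/h
S = 464 / 612 * 100
= 0.7582 * 100
= 75.82 %

75.82 %


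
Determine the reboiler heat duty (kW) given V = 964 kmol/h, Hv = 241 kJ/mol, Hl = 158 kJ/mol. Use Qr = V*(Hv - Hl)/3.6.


Qr = 964 * (241 - 158) / 3.6 = 964 * 83 / 3.6 = 22230

22230 kW


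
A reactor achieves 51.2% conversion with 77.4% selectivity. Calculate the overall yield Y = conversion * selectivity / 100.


Overall yield = conversion (%) * selectivity (%) / 100
Conversion = 51.2%, Selectivity = 77.4%
Y = 51.2 * 77.4 / 100
= 39.6288 %

39.6288 %


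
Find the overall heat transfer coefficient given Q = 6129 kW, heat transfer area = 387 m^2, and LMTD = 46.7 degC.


From Q = U*A*LMTD, U = Q / (A * LMTD)
U = 6129 / (387 * 46.7) = 6129 / 18072.9 = 0.3391

0.3391 kW/(m^2*K)


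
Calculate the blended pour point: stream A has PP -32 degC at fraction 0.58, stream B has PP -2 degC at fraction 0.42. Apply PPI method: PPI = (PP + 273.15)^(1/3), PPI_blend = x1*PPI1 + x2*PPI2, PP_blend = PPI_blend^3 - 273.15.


PPI_1 = (-32 + 273.15)^(1/3) = 6.224375
PPI_2 = (-2 + 273.15)^(1/3) = 6.472467
PPI_blend = 0.58 * 6.224375 + 0.42 * 6.472467 = 6.328574
PP_blend = 6.328574^3 - 273.15 = 253.4648 - 273.15 = -19.69

-19.69 degC


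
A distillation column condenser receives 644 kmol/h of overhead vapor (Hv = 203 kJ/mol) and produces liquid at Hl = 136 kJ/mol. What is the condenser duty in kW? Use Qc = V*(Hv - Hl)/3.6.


Qc = 644 * (203 - 136) / 3.6 = 644 * 67 / 3.6 = 11990

11990 kW


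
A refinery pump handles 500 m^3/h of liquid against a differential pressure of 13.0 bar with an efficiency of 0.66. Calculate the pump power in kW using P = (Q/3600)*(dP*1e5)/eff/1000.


Q = 500 / 3600 = 0.138889 m^3/s
P = 0.138889 * (13.0 * 1e5) / 0.66 / 1000 = 273.6

273.6 kW


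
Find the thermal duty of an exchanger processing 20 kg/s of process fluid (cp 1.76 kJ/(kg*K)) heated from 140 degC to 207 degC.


Q = m_dot * cp * delta_T
delta_T = 207 - 140 = 67 K
Q = 20 * 1.76 * 67
= 35.2 * 67
= 2358.4 kW

2358.4 kW


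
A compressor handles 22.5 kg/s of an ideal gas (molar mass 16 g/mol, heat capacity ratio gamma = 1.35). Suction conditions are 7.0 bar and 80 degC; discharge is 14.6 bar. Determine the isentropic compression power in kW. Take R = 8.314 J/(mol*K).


Isentropic work: W = m*(gamma/(gamma-1))*(R*T1/MW)*((P2/P1)^((gamma-1)/gamma) - 1)
T1 = 80 + 273.15 = 353.15 K
Pressure ratio = 14.6 / 7.0 = 2.08571
Exponent = (1.35 - 1)/1.35 = 0.259259
(P2/P1)^exp - 1 = 2.08571^0.259259 - 1 = 0.209956
W = 22.5 * 1.35 / 0.35 * 8.314 * 353.15 / 16 * 0.209956 = 3344

3344 kW


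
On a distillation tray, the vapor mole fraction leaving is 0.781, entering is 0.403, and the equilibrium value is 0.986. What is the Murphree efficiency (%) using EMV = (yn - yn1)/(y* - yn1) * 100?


Murphree vapor efficiency: EMV = (y_n - y_(n-1)) / (y*_n - y_(n-1)) * 100
EMV = (0.781 - 0.403) / (0.986 - 0.403) * 100 = 0.378 / 0.583 * 100 = 64.84

64.84 %


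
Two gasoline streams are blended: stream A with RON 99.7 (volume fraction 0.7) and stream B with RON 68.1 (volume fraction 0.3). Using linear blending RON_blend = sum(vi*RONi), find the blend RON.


Linear blending: RON_blend = sum(vi * RONi)
Contribution 1: 0.7 * 99.7 = 69.79
Contribution 2: 0.3 * 68.1 = 20.43
RON_blend = 69.79 + 20.43 = 90.22

90.22


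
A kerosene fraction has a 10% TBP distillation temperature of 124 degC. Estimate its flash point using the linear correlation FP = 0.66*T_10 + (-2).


FP = 0.66 * 124 + (-2) = 79.84

79.84 degC


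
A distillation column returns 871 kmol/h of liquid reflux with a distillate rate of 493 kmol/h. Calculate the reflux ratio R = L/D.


Reflux ratio definition: R = L / D (liquid returned / distillate withdrawn)
L = 871 kmol/h, D = 493 kmol/h
R = 871 / 493 = 1.767

1.767


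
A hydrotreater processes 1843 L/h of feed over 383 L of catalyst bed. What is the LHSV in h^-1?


LHSV = volumetric feed rate / catalyst volume
= 1843 L/h / 383 L
= 4.812 h^-1

4.812 h^-1


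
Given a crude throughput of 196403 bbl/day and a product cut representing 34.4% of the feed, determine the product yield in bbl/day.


Crude throughput = 196403 bbl/day
Fraction yield = 34.4%
yield = throughput * fraction / 100
yield = 196403 * 34.4 / 100 = 67562.632

67562.632 bbl/day


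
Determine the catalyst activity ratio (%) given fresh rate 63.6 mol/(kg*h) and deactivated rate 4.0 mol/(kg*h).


Activity (%) = (rate_used / rate_fresh) * 100
rate_used = 4.0, rate_fresh = 63.6
= (4.0 / 63.6) * 100
= 0.06289 * 100 = 6.289

6.289 %


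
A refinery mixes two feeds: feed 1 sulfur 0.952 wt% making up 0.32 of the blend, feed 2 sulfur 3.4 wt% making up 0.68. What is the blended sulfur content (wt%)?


Linear sulfur blending: S_blend = x1*S1 + x2*S2
Contribution 1: 0.32 * 0.952 = 0.30464 wt%
Contribution 2: 0.68 * 3.4 = 2.312 wt%
S_blend = 0.30464 + 2.312 = 2.61664

2.61664 wt%


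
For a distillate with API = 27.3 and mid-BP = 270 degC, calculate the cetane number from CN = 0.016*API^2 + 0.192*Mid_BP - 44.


CN = 0.016 * 27.3^2 + 0.192 * 270 - 44
CN = 11.92464 + 51.84 - 44 = 19.76464

19.76464


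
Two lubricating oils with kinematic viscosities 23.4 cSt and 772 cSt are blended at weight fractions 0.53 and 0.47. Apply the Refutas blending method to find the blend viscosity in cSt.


Refutas method: VBN_i = 14.534*ln(ln(visc_i + 0.8)) + 10.975, blended linearly by mass fraction; since VBN is linear in VBI_i = ln(ln(visc_i + 0.8)) and the fractions sum to 1, blend VBI directly: visc = exp(exp(VBI_blend)) - 0.8
VBI_1 = ln(ln(23.4 + 0.8)) = 1.15888
VBI_2 = ln(ln(772 + 0.8)) = 1.89462
VBI_blend = 0.53 * 1.15888 + 0.47 * 1.89462 = 1.50468
visc_blend = exp(exp(1.50468)) - 0.8 = 89.46

89.46 cSt


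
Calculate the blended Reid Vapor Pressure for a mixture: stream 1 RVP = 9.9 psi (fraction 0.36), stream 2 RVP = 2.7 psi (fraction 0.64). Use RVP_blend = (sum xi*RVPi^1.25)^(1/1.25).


Chevron index: RVP_blend = (sum xi*RVPi^1.25)^(1/1.25)
RVP^1.25 terms: 0.36 * 9.9^1.25 + 0.64 * 2.7^1.25 = 8.53694
RVP_blend = 8.53694^(1/1.25) = 5.560

5.560 psi


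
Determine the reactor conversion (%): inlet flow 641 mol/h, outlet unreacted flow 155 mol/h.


X = (F_in - F_out) / F_in * 100
Moles reacted = 641 - 155 = 486
X = 486 / 641 * 100
= 0.7582 * 100
= 75.82 %

75.82 %


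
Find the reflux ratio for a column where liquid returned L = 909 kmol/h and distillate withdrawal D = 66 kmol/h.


Reflux ratio definition: R = L / D (liquid returned / distillate withdrawn)
L = 909 kmol/h, D = 66 kmol/h
R = 909 / 66 = 13.77

13.77


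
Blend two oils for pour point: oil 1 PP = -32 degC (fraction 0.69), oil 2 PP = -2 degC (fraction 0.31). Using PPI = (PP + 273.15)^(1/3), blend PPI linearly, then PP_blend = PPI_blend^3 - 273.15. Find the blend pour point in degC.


PPI_1 = (-32 + 273.15)^(1/3) = 6.224375
PPI_2 = (-2 + 273.15)^(1/3) = 6.472467
PPI_blend = 0.69 * 6.224375 + 0.31 * 6.472467 = 6.301284
PP_blend = 6.301284^3 - 273.15 = 250.1999 - 273.15 = -22.95

-22.95 degC


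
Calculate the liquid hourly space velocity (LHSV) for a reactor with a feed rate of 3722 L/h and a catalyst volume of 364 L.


LHSV = volumetric feed rate / catalyst volume
= 3722 L/h / 364 L
= 10.23 h^-1

10.23 h^-1


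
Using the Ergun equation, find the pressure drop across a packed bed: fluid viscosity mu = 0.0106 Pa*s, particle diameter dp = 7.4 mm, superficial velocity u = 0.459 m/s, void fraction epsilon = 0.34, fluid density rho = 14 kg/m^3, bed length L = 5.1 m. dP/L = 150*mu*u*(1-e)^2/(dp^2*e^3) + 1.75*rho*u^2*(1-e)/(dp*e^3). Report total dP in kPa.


dp = 7.4 mm = 0.0074 m
Viscous term = 150*0.0106*0.459*(1-0.34)^2 / (0.0074^2*0.34^3) = 147706
Inertial term = 1.75*14*0.459^2*(1-0.34) / (0.0074*0.34^3) = 11713
dP/L = 147706 + 11713 = 159419 Pa/m
dP = 159419 * 5.1 / 1000 = 813.0 kPa

813.0 kPa


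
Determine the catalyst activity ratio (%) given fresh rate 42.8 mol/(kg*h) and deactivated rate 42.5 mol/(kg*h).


Activity (%) = (rate_used / rate_fresh) * 100
rate_used = 42.5, rate_fresh = 42.8
= (42.5 / 42.8) * 100
= 0.9930 * 100 = 99.30

99.30 %


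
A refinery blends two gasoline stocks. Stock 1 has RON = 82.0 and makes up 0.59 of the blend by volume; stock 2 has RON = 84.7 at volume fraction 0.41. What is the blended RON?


Linear blending: RON_blend = sum(vi * RONi)
Contribution 1: 0.59 * 82.0 = 48.38
Contribution 2: 0.41 * 84.7 = 34.727
RON_blend = 48.38 + 34.727 = 83.107

83.107


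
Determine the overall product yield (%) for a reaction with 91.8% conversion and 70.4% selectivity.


Overall yield = conversion (%) * selectivity (%) / 100
Conversion = 91.8%, Selectivity = 70.4%
Y = 91.8 * 70.4 / 100
= 64.6272 %

64.6272 %


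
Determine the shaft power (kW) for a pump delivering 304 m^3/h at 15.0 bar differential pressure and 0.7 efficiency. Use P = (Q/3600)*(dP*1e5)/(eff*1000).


Q = 304 / 3600 = 0.0844444 m^3/s
P = 0.0844444 * (15.0 * 1e5) / 0.7 / 1000 = 181.0

181.0 kW


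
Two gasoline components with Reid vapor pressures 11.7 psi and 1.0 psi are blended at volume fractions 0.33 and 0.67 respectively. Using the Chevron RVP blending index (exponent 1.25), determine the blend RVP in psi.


Chevron index: RVP_blend = (sum xi*RVPi^1.25)^(1/1.25)
RVP^1.25 terms: 0.33 * 11.7^1.25 + 0.67 * 1.0^1.25 = 7.81079
RVP_blend = 7.81079^(1/1.25) = 5.178

5.178 psi


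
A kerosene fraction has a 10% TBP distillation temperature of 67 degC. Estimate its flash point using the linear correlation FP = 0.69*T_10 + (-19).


FP = 0.69 * 67 + (-19) = 27.23

27.23 degC


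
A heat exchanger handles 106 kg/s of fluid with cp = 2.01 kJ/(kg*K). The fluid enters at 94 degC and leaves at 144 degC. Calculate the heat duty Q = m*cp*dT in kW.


Q = m_dot * cp * delta_T
delta_T = 144 - 94 = 50 K
Q = 106 * 2.01 * 50
= 213.06 * 50
= 10653 kW

10653 kW


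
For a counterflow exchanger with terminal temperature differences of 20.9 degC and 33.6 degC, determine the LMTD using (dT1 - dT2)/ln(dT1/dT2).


LMTD = (dT1 - dT2) / ln(dT1/dT2)
= (20.9 - 33.6) / ln(20.9 / 33.6) = -12.7 / -0.474777 = 26.75

26.75 degC


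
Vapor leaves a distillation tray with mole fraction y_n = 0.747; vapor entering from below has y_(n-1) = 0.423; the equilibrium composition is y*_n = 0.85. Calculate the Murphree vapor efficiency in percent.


Murphree vapor efficiency: EMV = (y_n - y_(n-1)) / (y*_n - y_(n-1)) * 100
EMV = (0.747 - 0.423) / (0.85 - 0.423) * 100 = 0.324 / 0.427 * 100 = 75.88

75.88 %


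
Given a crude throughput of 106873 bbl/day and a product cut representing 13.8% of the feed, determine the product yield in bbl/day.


Crude throughput = 106873 bbl/day
Fraction yield = 13.8%
yield = throughput * fraction / 100
yield = 106873 * 13.8 / 100 = 14748.474

14748.474 bbl/day


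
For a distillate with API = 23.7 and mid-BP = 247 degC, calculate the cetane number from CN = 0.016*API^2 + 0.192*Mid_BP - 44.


CN = 0.016 * 23.7^2 + 0.192 * 247 - 44
CN = 8.98704 + 47.424 - 44 = 12.41104

12.41104


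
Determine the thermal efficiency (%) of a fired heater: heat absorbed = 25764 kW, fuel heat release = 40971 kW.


Furnace efficiency = Q_absorbed / Q_fuel * 100
= 25764 / 40971 * 100 = 62.88

62.88 %


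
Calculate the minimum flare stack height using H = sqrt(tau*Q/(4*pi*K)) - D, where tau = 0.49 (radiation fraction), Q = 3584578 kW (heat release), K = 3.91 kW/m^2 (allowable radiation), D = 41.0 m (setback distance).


tau*Q/(4*pi*K) = 0.49 * 3584578 / (4 * pi * 3.91) = 35747.6
sqrt(35747.6) = 189.07
H = 189.07 - 41.0 = 148.1

148.1 m


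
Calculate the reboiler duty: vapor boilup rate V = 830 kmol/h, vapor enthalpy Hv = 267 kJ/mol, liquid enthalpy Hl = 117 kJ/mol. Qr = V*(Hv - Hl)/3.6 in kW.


Qr = 830 * (267 - 117) / 3.6 = 830 * 150 / 3.6 = 34580

34580 kW


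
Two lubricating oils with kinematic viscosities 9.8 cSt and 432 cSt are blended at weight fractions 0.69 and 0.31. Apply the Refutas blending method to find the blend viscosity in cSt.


Refutas method: VBN_i = 14.534*ln(ln(visc_i + 0.8)) + 10.975, blended linearly by mass fraction; since VBN is linear in VBI_i = ln(ln(visc_i + 0.8)) and the fractions sum to 1, blend VBI directly: visc = exp(exp(VBI_blend)) - 0.8
VBI_1 = ln(ln(9.8 + 0.8)) = 0.859023
VBI_2 = ln(ln(432 + 0.8)) = 1.8034
VBI_blend = 0.69 * 0.859023 + 0.31 * 1.8034 = 1.15178
visc_blend = exp(exp(1.15178)) - 0.8 = 22.86

22.86 cSt


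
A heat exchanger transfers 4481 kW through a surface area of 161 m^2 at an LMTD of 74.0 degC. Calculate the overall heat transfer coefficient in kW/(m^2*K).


From Q = U*A*LMTD, U = Q / (A * LMTD)
U = 4481 / (161 * 74.0) = 4481 / 11914 = 0.3761

0.3761 kW/(m^2*K)


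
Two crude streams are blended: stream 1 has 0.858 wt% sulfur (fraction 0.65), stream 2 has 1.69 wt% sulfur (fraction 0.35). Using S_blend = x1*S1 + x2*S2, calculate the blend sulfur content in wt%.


Linear sulfur blending: S_blend = x1*S1 + x2*S2
Contribution 1: 0.65 * 0.858 = 0.5577 wt%
Contribution 2: 0.35 * 1.69 = 0.5915 wt%
S_blend = 0.5577 + 0.5915 = 1.1492

1.1492 wt%


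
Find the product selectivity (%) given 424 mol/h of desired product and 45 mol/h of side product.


Selectivity = desired / (desired + undesired) * 100
Total products = 424 + 45 = 469 mol/h
S = 424 / 469 * 100
= 0.9041 * 100
= 90.41 %

90.41 %


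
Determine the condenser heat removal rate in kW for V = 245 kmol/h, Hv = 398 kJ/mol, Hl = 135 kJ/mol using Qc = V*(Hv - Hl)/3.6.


Qc = 245 * (398 - 135) / 3.6 = 245 * 263 / 3.6 = 17900

17900 kW


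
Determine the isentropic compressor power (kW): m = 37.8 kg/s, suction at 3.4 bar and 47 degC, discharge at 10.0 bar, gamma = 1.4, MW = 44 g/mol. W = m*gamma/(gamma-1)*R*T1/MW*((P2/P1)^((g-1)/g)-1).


Isentropic work: W = m*(gamma/(gamma-1))*(R*T1/MW)*((P2/P1)^((gamma-1)/gamma) - 1)
T1 = 47 + 273.15 = 320.15 K
Pressure ratio = 10.0 / 3.4 = 2.94118
Exponent = (1.4 - 1)/1.4 = 0.285714
(P2/P1)^exp - 1 = 2.94118^0.285714 - 1 = 0.361016
W = 37.8 * 1.4 / 0.4 * 8.314 * 320.15 / 44 * 0.361016 = 2889

2889 kW


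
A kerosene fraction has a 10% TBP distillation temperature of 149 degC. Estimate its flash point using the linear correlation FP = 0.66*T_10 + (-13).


FP = 0.66 * 149 + (-13) = 85.34

85.34 degC


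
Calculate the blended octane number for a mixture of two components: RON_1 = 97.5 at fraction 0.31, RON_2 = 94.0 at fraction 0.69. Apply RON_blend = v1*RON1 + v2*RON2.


Linear blending: RON_blend = sum(vi * RONi)
Contribution 1: 0.31 * 97.5 = 30.225
Contribution 2: 0.69 * 94.0 = 64.86
RON_blend = 30.225 + 64.86 = 95.085

95.085


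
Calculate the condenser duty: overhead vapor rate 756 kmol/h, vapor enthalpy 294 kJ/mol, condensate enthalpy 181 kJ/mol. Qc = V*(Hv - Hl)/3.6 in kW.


Qc = 756 * (294 - 181) / 3.6 = 756 * 113 / 3.6 = 23730

23730 kW


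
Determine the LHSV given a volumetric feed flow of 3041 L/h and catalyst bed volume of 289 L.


LHSV = volumetric feed rate / catalyst volume
= 3041 L/h / 289 L
= 10.52 h^-1

10.52 h^-1


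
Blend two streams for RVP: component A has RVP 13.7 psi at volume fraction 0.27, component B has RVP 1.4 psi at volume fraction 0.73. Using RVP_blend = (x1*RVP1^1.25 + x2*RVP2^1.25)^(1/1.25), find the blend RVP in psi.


Chevron index: RVP_blend = (sum xi*RVPi^1.25)^(1/1.25)
RVP^1.25 terms: 0.27 * 13.7^1.25 + 0.73 * 1.4^1.25 = 8.22816
RVP_blend = 8.22816^(1/1.25) = 5.398

5.398 psi


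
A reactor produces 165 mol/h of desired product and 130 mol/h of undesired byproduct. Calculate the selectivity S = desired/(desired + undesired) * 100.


Selectivity = desired / (desired + undesired) * 100
Total products = 165 + 130 = 295 mol/h
S = 165 / 295 * 100
= 0.5593 * 100
= 55.93 %

55.93 %


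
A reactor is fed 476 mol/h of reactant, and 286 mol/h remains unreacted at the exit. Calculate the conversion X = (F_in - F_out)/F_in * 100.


X = (F_in - F_out) / F_in * 100
Moles reacted = 476 - 286 = 190
X = 190 / 476 * 100
= 0.3992 * 100
= 39.92 %

39.92 %


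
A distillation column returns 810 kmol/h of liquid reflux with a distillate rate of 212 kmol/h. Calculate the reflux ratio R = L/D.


Reflux ratio definition: R = L / D (liquid returned / distillate withdrawn)
L = 810 kmol/h, D = 212 kmol/h
R = 810 / 212 = 3.821

3.821


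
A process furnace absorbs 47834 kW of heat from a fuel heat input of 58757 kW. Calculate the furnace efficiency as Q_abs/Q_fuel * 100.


Furnace efficiency = Q_absorbed / Q_fuel * 100
= 47834 / 58757 * 100 = 81.41

81.41 %


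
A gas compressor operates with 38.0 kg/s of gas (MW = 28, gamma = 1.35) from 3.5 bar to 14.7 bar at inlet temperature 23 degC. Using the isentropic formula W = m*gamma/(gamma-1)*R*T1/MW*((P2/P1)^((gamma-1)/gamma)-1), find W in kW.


Isentropic work: W = m*(gamma/(gamma-1))*(R*T1/MW)*((P2/P1)^((gamma-1)/gamma) - 1)
T1 = 23 + 273.15 = 296.15 K
Pressure ratio = 14.7 / 3.5 = 4.2
Exponent = (1.35 - 1)/1.35 = 0.259259
(P2/P1)^exp - 1 = 4.2^0.259259 - 1 = 0.450718
W = 38.0 * 1.35 / 0.35 * 8.314 * 296.15 / 28 * 0.450718 = 5809

5809 kW


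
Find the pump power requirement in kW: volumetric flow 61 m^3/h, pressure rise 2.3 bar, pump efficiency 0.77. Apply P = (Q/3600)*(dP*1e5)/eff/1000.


Q = 61 / 3600 = 0.0169444 m^3/s
P = 0.0169444 * (2.3 * 1e5) / 0.77 / 1000 = 5.061

5.061 kW


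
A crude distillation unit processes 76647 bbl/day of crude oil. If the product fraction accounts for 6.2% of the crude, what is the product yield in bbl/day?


Crude throughput = 76647 bbl/day
Fraction yield = 6.2%
yield = throughput * fraction / 100
yield = 76647 * 6.2 / 100 = 4752.114

4752.114 bbl/day


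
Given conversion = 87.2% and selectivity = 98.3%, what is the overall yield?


Overall yield = conversion (%) * selectivity (%) / 100
Conversion = 87.2%, Selectivity = 98.3%
Y = 87.2 * 98.3 / 100
= 85.7176 %

85.7176 %


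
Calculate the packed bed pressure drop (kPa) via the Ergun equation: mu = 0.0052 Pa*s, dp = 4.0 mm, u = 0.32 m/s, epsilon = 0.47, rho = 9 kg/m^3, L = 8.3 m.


dp = 4.0 mm = 0.004 m
Viscous term = 150*0.0052*0.32*(1-0.47)^2 / (0.004^2*0.47^3) = 42206.8
Inertial term = 1.75*9*0.32^2*(1-0.47) / (0.004*0.47^3) = 2058.27
dP/L = 42206.8 + 2058.27 = 44265.1 Pa/m
dP = 44265.1 * 8.3 / 1000 = 367.4 kPa

367.4 kPa


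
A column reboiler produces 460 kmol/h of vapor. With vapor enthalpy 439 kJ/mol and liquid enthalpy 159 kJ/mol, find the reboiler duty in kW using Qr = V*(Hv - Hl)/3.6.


Qr = 460 * (439 - 159) / 3.6 = 460 * 280 / 3.6 = 35780

35780 kW


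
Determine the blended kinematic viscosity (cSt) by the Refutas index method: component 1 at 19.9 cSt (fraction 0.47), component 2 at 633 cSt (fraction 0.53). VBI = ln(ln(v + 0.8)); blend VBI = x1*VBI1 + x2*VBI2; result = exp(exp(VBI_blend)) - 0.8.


Refutas method: VBN_i = 14.534*ln(ln(visc_i + 0.8)) + 10.975, blended linearly by mass fraction; since VBN is linear in VBI_i = ln(ln(visc_i + 0.8)) and the fractions sum to 1, blend VBI directly: visc = exp(exp(VBI_blend)) - 0.8
VBI_1 = ln(ln(19.9 + 0.8)) = 1.10861
VBI_2 = ln(ln(633 + 0.8)) = 1.86435
VBI_blend = 0.47 * 1.10861 + 0.53 * 1.86435 = 1.50915
visc_blend = exp(exp(1.50915)) - 0.8 = 91.30

91.30 cSt


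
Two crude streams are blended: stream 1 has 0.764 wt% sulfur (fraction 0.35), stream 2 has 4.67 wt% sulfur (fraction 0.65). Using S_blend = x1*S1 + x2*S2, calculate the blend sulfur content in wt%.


Linear sulfur blending: S_blend = x1*S1 + x2*S2
Contribution 1: 0.35 * 0.764 = 0.2674 wt%
Contribution 2: 0.65 * 4.67 = 3.0355 wt%
S_blend = 0.2674 + 3.0355 = 3.3029

3.3029 wt%


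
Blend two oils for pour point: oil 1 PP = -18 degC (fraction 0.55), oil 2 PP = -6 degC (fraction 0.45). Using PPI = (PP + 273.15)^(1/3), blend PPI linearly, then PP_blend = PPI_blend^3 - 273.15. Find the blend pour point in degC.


PPI_1 = (-18 + 273.15)^(1/3) = 6.342569
PPI_2 = (-6 + 273.15)^(1/3) = 6.440482
PPI_blend = 0.55 * 6.342569 + 0.45 * 6.440482 = 6.38663
PP_blend = 6.38663^3 - 273.15 = 260.5045 - 273.15 = -12.65

-12.65 degC


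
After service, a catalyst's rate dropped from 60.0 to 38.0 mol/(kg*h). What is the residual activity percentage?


Activity (%) = (rate_used / rate_fresh) * 100
rate_used = 38.0, rate_fresh = 60.0
= (38.0 / 60.0) * 100
= 0.6333 * 100 = 63.33

63.33 %


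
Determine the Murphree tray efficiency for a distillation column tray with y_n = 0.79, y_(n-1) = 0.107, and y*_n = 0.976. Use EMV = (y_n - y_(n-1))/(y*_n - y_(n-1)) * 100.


Murphree vapor efficiency: EMV = (y_n - y_(n-1)) / (y*_n - y_(n-1)) * 100
EMV = (0.79 - 0.107) / (0.976 - 0.107) * 100 = 0.683 / 0.869 * 100 = 78.60

78.60 %


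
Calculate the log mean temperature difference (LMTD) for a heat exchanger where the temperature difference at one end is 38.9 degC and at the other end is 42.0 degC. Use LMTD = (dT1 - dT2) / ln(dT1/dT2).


LMTD = (dT1 - dT2) / ln(dT1/dT2)
= (38.9 - 42.0) / ln(38.9 / 42.0) = -3.1 / -0.0766754 = 40.43

40.43 degC


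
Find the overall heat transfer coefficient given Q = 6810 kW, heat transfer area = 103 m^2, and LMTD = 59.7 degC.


From Q = U*A*LMTD, U = Q / (A * LMTD)
U = 6810 / (103 * 59.7) = 6810 / 6149.1 = 1.107

1.107 kW/(m^2*K)


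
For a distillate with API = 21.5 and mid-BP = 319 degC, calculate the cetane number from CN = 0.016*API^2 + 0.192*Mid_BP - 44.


CN = 0.016 * 21.5^2 + 0.192 * 319 - 44
CN = 7.396 + 61.248 - 44 = 24.644

24.644


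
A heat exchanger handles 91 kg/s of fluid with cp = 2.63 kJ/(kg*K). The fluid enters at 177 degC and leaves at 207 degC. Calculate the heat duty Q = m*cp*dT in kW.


Q = m_dot * cp * delta_T
delta_T = 207 - 177 = 30 K
Q = 91 * 2.63 * 30
= 239.33 * 30
= 7179.9 kW

7179.9 kW


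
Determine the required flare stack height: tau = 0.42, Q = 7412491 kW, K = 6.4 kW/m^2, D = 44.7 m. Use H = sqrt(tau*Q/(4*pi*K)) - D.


tau*Q/(4*pi*K) = 0.42 * 7412491 / (4 * pi * 6.4) = 38710
sqrt(38710) = 196.749
H = 196.749 - 44.7 = 152.0

152.0 m


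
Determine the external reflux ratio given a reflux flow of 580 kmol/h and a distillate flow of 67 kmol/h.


Reflux ratio definition: R = L / D (liquid returned / distillate withdrawn)
L = 580 kmol/h, D = 67 kmol/h
R = 580 / 67 = 8.657

8.657


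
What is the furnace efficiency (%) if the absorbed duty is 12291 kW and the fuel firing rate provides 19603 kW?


Furnace efficiency = Q_absorbed / Q_fuel * 100
= 12291 / 19603 * 100 = 62.70

62.70 %


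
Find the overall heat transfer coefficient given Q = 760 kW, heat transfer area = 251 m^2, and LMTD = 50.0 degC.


From Q = U*A*LMTD, U = Q / (A * LMTD)
U = 760 / (251 * 50.0) = 760 / 12550 = 0.06056

0.06056 kW/(m^2*K)
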